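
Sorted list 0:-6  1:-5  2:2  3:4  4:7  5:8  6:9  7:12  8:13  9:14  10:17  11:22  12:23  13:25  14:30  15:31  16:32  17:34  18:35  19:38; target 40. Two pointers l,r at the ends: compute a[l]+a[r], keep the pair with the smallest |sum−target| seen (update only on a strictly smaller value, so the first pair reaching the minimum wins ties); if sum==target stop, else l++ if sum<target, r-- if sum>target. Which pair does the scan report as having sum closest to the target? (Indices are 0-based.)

[0,19] -6+38=32 d=8 * → l++
[1,19] -5+38=33 d=7 * → l++
[2,19] 2+38=40 d=0 * → stop

pair (2, 38) with sum 40 (|Δ|=0)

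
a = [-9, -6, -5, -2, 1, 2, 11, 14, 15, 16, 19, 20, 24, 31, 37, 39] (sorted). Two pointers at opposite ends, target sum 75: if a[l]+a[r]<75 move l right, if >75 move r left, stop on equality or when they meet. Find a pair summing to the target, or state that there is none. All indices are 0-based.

l=0 r=15: -9+39=30 <75, l++
l=1 r=15: -6+39=33 <75, l++
l=2 r=15: -5+39=34 <75, l++
l=3 r=15: -2+39=37 <75, l++
l=4 r=15: 1+39=40 <75, l++
l=5 r=15: 2+39=41 <75, l++
l=6 r=15: 11+39=50 <75, l++
l=7 r=15: 14+39=53 <75, l++
l=8 r=15: 15+39=54 <75, l++
l=9 r=15: 16+39=55 <75, l++
l=10 r=15: 19+39=58 <75, l++
l=11 r=15: 20+39=59 <75, l++
l=12 r=15: 24+39=63 <75, l++
l=13 r=15: 31+39=70 <75, l++
l=14 r=15: 37+39=76 >75, r--

no pair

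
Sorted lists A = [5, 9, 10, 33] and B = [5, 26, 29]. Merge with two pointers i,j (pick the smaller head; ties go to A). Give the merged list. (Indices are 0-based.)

[5, 5, 9, 10, 26, 29, 33]

i=0 j=0: A[i]=5<=B[j]=5 take 5, i++
i=1 j=0: A[i]=9>B[j]=5 take 5, j++
i=1 j=1: A[i]=9<=B[j]=26 take 9, i++
i=2 j=1: A[i]=10<=B[j]=26 take 10, i++
i=3 j=1: A[i]=33>B[j]=26 take 26, j++
i=3 j=2: A[i]=33>B[j]=29 take 29, j++
i=3 j=3: B done, take A[i]=33, i++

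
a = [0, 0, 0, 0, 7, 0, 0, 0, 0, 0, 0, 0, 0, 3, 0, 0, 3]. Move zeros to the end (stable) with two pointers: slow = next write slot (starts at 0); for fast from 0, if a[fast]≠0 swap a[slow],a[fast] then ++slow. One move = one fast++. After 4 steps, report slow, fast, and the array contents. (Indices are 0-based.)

slow=0 fast=0: a[fast]=0, fast++
slow=0 fast=1: a[fast]=0, fast++
slow=0 fast=2: a[fast]=0, fast++
slow=0 fast=3: a[fast]=0, fast++

slow=0, fast=4, a=[0, 0, 0, 0, 7, 0, 0, 0, 0, 0, 0, 0, 0, 3, 0, 0, 3]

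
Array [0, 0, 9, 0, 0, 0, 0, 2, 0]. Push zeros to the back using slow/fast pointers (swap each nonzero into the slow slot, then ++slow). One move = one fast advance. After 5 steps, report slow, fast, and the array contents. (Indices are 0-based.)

slow=1, fast=5, a=[9, 0, 0, 0, 0, 0, 0, 2, 0]

(s=0,f=0) a[fast]=0 → fast++
(s=0,f=1) a[fast]=0 → fast++
(s=0,f=2) a[fast]=9≠0 swap→a[0]=9 → slow++,fast++
(s=1,f=3) a[fast]=0 → fast++
(s=1,f=4) a[fast]=0 → fast++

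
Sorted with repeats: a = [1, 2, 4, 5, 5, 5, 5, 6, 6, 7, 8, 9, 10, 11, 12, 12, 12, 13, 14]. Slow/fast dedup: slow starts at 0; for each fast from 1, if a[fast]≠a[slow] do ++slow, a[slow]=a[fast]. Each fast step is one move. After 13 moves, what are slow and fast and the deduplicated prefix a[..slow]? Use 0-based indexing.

slow=9, fast=14, prefix=[1, 2, 4, 5, 6, 7, 8, 9, 10, 11]

(s=0,f=1) a[fast]=2≠a[slow]=1 write a[1]=2 → slow++,fast++
(s=1,f=2) a[fast]=4≠a[slow]=2 write a[2]=4 → slow++,fast++
(s=2,f=3) a[fast]=5≠a[slow]=4 write a[3]=5 → slow++,fast++
(s=3,f=4) a[fast]=5=a[slow] dup → fast++
(s=3,f=5) a[fast]=5=a[slow] dup → fast++
(s=3,f=6) a[fast]=5=a[slow] dup → fast++
(s=3,f=7) a[fast]=6≠a[slow]=5 write a[4]=6 → slow++,fast++
(s=4,f=8) a[fast]=6=a[slow] dup → fast++
(s=4,f=9) a[fast]=7≠a[slow]=6 write a[5]=7 → slow++,fast++
(s=5,f=10) a[fast]=8≠a[slow]=7 write a[6]=8 → slow++,fast++
(s=6,f=11) a[fast]=9≠a[slow]=8 write a[7]=9 → slow++,fast++
(s=7,f=12) a[fast]=10≠a[slow]=9 write a[8]=10 → slow++,fast++
(s=8,f=13) a[fast]=11≠a[slow]=10 write a[9]=11 → slow++,fast++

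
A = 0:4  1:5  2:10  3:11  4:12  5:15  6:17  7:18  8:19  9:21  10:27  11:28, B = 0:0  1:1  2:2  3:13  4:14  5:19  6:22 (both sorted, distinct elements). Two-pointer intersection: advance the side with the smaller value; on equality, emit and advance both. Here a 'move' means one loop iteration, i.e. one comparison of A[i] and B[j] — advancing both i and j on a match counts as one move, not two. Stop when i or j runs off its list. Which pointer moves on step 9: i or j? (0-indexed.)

j

[i=0,j=0] 4>0 → j++
[i=0,j=1] 4>1 → j++
[i=0,j=2] 4>2 → j++
[i=0,j=3] 4<13 → i++
[i=1,j=3] 5<13 → i++
[i=2,j=3] 10<13 → i++
[i=3,j=3] 11<13 → i++
[i=4,j=3] 12<13 → i++
[i=5,j=3] 15>13 → j++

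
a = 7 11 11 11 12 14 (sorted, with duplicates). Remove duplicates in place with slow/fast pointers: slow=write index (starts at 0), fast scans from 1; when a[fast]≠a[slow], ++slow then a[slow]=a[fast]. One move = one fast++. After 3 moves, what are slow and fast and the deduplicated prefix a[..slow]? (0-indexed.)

slow=1, fast=4, prefix=[7, 11]

(s=0,f=1) a[fast]=11≠a[slow]=7 write a[1]=11 → slow++,fast++
(s=1,f=2) a[fast]=11=a[slow] dup → fast++
(s=1,f=3) a[fast]=11=a[slow] dup → fast++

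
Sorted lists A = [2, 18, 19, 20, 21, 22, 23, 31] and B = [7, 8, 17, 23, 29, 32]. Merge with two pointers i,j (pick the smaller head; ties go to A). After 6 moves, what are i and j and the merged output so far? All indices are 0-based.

i=3, j=3, merged so far=[2, 7, 8, 17, 18, 19]

i=0 j=0: A[i]=2<=B[j]=7 take 2, i++
i=1 j=0: A[i]=18>B[j]=7 take 7, j++
i=1 j=1: A[i]=18>B[j]=8 take 8, j++
i=1 j=2: A[i]=18>B[j]=17 take 17, j++
i=1 j=3: A[i]=18<=B[j]=23 take 18, i++
i=2 j=3: A[i]=19<=B[j]=23 take 19, i++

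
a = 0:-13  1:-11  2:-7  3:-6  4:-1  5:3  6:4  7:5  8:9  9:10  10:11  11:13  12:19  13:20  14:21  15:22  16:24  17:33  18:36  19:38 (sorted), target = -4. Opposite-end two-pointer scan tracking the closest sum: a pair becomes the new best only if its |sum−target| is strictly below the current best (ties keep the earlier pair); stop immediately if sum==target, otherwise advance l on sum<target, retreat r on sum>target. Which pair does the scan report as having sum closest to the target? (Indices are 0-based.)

[0,19] -13+38=25 d=29 * → r--
[0,18] -13+36=23 d=27 * → r--
[0,17] -13+33=20 d=24 * → r--
[0,16] -13+24=11 d=15 * → r--
[0,15] -13+22=9 d=13 * → r--
[0,14] -13+21=8 d=12 * → r--
[0,13] -13+20=7 d=11 * → r--
[0,12] -13+19=6 d=10 * → r--
[0,11] -13+13=0 d=4 * → r--
[0,10] -13+11=-2 d=2 * → r--
[0,9] -13+10=-3 d=1 * → r--
[0,8] -13+9=-4 d=0 * → stop

pair (-13, 9) with sum -4 (|Δ|=0)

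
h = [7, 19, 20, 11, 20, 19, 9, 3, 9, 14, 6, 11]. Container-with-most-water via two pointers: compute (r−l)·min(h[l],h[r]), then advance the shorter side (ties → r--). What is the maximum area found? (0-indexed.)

[0,11] min(7,11)*11=77 best=77 * → l++
[1,11] min(19,11)*10=110 best=110 * → r--
[1,10] min(19,6)*9=54 best=110 → r--
[1,9] min(19,14)*8=112 best=112 * → r--
[1,8] min(19,9)*7=63 best=112 → r--
[1,7] min(19,3)*6=18 best=112 → r--
[1,6] min(19,9)*5=45 best=112 → r--
[1,5] min(19,19)*4=76 best=112 → r--
[1,4] min(19,20)*3=57 best=112 → l++
[2,4] min(20,20)*2=40 best=112 → r--
[2,3] min(20,11)*1=11 best=112 → r--

max area = 112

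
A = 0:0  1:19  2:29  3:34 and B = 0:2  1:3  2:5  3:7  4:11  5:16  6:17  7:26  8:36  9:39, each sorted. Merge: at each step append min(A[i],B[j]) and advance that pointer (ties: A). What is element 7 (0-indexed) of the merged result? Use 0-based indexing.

merged[7] = 17

[i=0,j=0] A[i]=0<=B[j]=2 take 0 → i++
[i=1,j=0] A[i]=19>B[j]=2 take 2 → j++
[i=1,j=1] A[i]=19>B[j]=3 take 3 → j++
[i=1,j=2] A[i]=19>B[j]=5 take 5 → j++
[i=1,j=3] A[i]=19>B[j]=7 take 7 → j++
[i=1,j=4] A[i]=19>B[j]=11 take 11 → j++
[i=1,j=5] A[i]=19>B[j]=16 take 16 → j++
[i=1,j=6] A[i]=19>B[j]=17 take 17 → j++
[i=1,j=7] A[i]=19<=B[j]=26 take 19 → i++
[i=2,j=7] A[i]=29>B[j]=26 take 26 → j++
[i=2,j=8] A[i]=29<=B[j]=36 take 29 → i++
[i=3,j=8] A[i]=34<=B[j]=36 take 34 → i++
[i=4,j=8] A done, take B[j]=36 → j++
[i=4,j=9] A done, take B[j]=39 → j++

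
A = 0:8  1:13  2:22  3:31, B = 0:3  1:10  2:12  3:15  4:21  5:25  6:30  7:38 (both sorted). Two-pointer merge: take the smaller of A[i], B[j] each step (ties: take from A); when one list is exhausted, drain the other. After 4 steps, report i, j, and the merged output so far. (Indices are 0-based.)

i=1, j=3, merged so far=[3, 8, 10, 12]

[i=0,j=0] A[i]=8>B[j]=3 take 3 → j++
[i=0,j=1] A[i]=8<=B[j]=10 take 8 → i++
[i=1,j=1] A[i]=13>B[j]=10 take 10 → j++
[i=1,j=2] A[i]=13>B[j]=12 take 12 → j++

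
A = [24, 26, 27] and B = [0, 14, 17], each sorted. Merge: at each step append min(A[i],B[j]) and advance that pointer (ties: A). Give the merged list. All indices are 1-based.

[0, 14, 17, 24, 26, 27]

i=1 j=1: A[i]=24>B[j]=0 take 0, j++
i=1 j=2: A[i]=24>B[j]=14 take 14, j++
i=1 j=3: A[i]=24>B[j]=17 take 17, j++
i=1 j=4: B done, take A[i]=24, i++
i=2 j=4: B done, take A[i]=26, i++
i=3 j=4: B done, take A[i]=27, i++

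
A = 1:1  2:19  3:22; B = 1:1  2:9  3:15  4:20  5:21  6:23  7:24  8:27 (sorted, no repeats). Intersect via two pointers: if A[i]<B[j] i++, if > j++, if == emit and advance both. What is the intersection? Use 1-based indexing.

i=1 j=1: 1==1 emit, i++,j++
i=2 j=2: 19>9, j++
i=2 j=3: 19>15, j++
i=2 j=4: 19<20, i++
i=3 j=4: 22>20, j++
i=3 j=5: 22>21, j++
i=3 j=6: 22<23, i++

intersection = [1]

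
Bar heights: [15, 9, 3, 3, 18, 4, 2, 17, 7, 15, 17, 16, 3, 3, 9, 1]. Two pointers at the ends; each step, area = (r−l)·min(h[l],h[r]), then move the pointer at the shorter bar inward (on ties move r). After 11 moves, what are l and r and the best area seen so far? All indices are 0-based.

[0,15] min(15,1)*15=15 best=15 * → r--
[0,14] min(15,9)*14=126 best=126 * → r--
[0,13] min(15,3)*13=39 best=126 → r--
[0,12] min(15,3)*12=36 best=126 → r--
[0,11] min(15,16)*11=165 best=165 * → l++
[1,11] min(9,16)*10=90 best=165 → l++
[2,11] min(3,16)*9=27 best=165 → l++
[3,11] min(3,16)*8=24 best=165 → l++
[4,11] min(18,16)*7=112 best=165 → r--
[4,10] min(18,17)*6=102 best=165 → r--
[4,9] min(18,15)*5=75 best=165 → r--

l=4, r=8, best area=165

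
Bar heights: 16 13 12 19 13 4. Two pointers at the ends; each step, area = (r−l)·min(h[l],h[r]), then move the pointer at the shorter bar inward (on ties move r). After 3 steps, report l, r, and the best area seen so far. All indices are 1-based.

l=2, r=4, best area=52

[1,6] min(16,4)*5=20 best=20 * → r--
[1,5] min(16,13)*4=52 best=52 * → r--
[1,4] min(16,19)*3=48 best=52 → l++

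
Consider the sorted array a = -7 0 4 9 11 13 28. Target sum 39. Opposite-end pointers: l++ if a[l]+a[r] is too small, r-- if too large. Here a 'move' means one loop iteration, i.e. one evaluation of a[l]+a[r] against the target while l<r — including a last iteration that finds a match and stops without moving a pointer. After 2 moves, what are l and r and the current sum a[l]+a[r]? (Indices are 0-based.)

[0,6] -7+28=21 <39 → l++
[1,6] 0+28=28 <39 → l++

l=2, r=6, sum=32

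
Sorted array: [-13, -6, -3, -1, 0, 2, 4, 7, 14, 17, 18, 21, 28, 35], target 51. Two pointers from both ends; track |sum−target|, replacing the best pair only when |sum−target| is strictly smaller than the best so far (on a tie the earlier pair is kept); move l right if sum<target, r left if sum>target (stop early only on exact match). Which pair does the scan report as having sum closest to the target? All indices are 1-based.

pair (17, 35) with sum 52 (|Δ|=1)

l=1 r=14: -13+35=22 d=29 *, l++
l=2 r=14: -6+35=29 d=22 *, l++
l=3 r=14: -3+35=32 d=19 *, l++
l=4 r=14: -1+35=34 d=17 *, l++
l=5 r=14: 0+35=35 d=16 *, l++
l=6 r=14: 2+35=37 d=14 *, l++
l=7 r=14: 4+35=39 d=12 *, l++
l=8 r=14: 7+35=42 d=9 *, l++
l=9 r=14: 14+35=49 d=2 *, l++
l=10 r=14: 17+35=52 d=1 *, r--
l=10 r=13: 17+28=45 d=6, l++
l=11 r=13: 18+28=46 d=5, l++
l=12 r=13: 21+28=49 d=2, l++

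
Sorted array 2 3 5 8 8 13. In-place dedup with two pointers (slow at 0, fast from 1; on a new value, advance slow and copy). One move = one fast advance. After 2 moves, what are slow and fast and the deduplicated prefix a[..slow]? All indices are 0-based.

(s=0,f=1) a[fast]=3≠a[slow]=2 write a[1]=3 → slow++,fast++
(s=1,f=2) a[fast]=5≠a[slow]=3 write a[2]=5 → slow++,fast++

slow=2, fast=3, prefix=[2, 3, 5]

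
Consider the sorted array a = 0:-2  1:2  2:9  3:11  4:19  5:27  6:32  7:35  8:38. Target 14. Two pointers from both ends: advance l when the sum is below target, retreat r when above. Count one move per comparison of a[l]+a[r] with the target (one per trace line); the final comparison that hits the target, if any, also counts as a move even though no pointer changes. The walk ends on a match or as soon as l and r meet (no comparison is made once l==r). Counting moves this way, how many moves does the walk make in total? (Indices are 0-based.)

[0,8] -2+38=36 >14 → r--
[0,7] -2+35=33 >14 → r--
[0,6] -2+32=30 >14 → r--
[0,5] -2+27=25 >14 → r--
[0,4] -2+19=17 >14 → r--
[0,3] -2+11=9 <14 → l++
[1,3] 2+11=13 <14 → l++
[2,3] 9+11=20 >14 → r--

8 moves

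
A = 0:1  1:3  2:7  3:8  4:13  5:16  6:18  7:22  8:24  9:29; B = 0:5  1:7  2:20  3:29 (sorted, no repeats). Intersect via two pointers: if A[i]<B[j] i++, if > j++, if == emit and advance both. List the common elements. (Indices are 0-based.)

i=0 j=0: 1<5, i++
i=1 j=0: 3<5, i++
i=2 j=0: 7>5, j++
i=2 j=1: 7==7 emit, i++,j++
i=3 j=2: 8<20, i++
i=4 j=2: 13<20, i++
i=5 j=2: 16<20, i++
i=6 j=2: 18<20, i++
i=7 j=2: 22>20, j++
i=7 j=3: 22<29, i++
i=8 j=3: 24<29, i++
i=9 j=3: 29==29 emit, i++,j++

intersection = [7, 29]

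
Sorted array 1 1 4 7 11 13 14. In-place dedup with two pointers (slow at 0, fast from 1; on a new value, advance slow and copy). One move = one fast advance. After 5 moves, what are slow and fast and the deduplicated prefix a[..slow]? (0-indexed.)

slow=0 fast=1: a[fast]=1=a[slow] dup, fast++
slow=0 fast=2: a[fast]=4≠a[slow]=1 write a[1]=4, slow++,fast++
slow=1 fast=3: a[fast]=7≠a[slow]=4 write a[2]=7, slow++,fast++
slow=2 fast=4: a[fast]=11≠a[slow]=7 write a[3]=11, slow++,fast++
slow=3 fast=5: a[fast]=13≠a[slow]=11 write a[4]=13, slow++,fast++

slow=4, fast=6, prefix=[1, 4, 7, 11, 13]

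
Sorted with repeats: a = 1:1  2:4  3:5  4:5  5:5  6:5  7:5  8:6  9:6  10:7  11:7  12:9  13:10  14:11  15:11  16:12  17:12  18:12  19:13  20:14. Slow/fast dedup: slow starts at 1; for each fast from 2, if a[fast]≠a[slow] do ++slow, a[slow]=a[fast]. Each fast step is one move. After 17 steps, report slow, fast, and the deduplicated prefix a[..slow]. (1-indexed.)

slow=9, fast=19, prefix=[1, 4, 5, 6, 7, 9, 10, 11, 12]

slow=1 fast=2: a[fast]=4≠a[slow]=1 write a[2]=4, slow++,fast++
slow=2 fast=3: a[fast]=5≠a[slow]=4 write a[3]=5, slow++,fast++
slow=3 fast=4: a[fast]=5=a[slow] dup, fast++
slow=3 fast=5: a[fast]=5=a[slow] dup, fast++
slow=3 fast=6: a[fast]=5=a[slow] dup, fast++
slow=3 fast=7: a[fast]=5=a[slow] dup, fast++
slow=3 fast=8: a[fast]=6≠a[slow]=5 write a[4]=6, slow++,fast++
slow=4 fast=9: a[fast]=6=a[slow] dup, fast++
slow=4 fast=10: a[fast]=7≠a[slow]=6 write a[5]=7, slow++,fast++
slow=5 fast=11: a[fast]=7=a[slow] dup, fast++
slow=5 fast=12: a[fast]=9≠a[slow]=7 write a[6]=9, slow++,fast++
slow=6 fast=13: a[fast]=10≠a[slow]=9 write a[7]=10, slow++,fast++
slow=7 fast=14: a[fast]=11≠a[slow]=10 write a[8]=11, slow++,fast++
slow=8 fast=15: a[fast]=11=a[slow] dup, fast++
slow=8 fast=16: a[fast]=12≠a[slow]=11 write a[9]=12, slow++,fast++
slow=9 fast=17: a[fast]=12=a[slow] dup, fast++
slow=9 fast=18: a[fast]=12=a[slow] dup, fast++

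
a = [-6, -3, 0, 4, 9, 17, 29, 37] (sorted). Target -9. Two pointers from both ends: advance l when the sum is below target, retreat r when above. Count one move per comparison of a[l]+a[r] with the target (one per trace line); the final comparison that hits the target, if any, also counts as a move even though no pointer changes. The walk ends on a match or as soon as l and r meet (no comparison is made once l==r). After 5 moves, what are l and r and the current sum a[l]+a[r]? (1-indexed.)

l=1, r=3, sum=-6

[1,8] -6+37=31 >-9 → r--
[1,7] -6+29=23 >-9 → r--
[1,6] -6+17=11 >-9 → r--
[1,5] -6+9=3 >-9 → r--
[1,4] -6+4=-2 >-9 → r--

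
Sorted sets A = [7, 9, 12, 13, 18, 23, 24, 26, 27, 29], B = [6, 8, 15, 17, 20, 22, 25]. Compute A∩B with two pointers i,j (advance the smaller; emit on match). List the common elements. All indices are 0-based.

intersection = []

i=0 j=0: 7>6, j++
i=0 j=1: 7<8, i++
i=1 j=1: 9>8, j++
i=1 j=2: 9<15, i++
i=2 j=2: 12<15, i++
i=3 j=2: 13<15, i++
i=4 j=2: 18>15, j++
i=4 j=3: 18>17, j++
i=4 j=4: 18<20, i++
i=5 j=4: 23>20, j++
i=5 j=5: 23>22, j++
i=5 j=6: 23<25, i++
i=6 j=6: 24<25, i++
i=7 j=6: 26>25, j++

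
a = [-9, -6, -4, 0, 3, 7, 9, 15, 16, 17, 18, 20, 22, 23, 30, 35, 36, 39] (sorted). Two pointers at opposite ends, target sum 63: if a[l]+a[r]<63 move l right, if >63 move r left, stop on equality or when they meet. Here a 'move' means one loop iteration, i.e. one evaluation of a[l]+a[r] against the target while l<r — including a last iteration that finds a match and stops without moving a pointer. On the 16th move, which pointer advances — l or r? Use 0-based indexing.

[0,17] -9+39=30 <63 → l++
[1,17] -6+39=33 <63 → l++
[2,17] -4+39=35 <63 → l++
[3,17] 0+39=39 <63 → l++
[4,17] 3+39=42 <63 → l++
[5,17] 7+39=46 <63 → l++
[6,17] 9+39=48 <63 → l++
[7,17] 15+39=54 <63 → l++
[8,17] 16+39=55 <63 → l++
[9,17] 17+39=56 <63 → l++
[10,17] 18+39=57 <63 → l++
[11,17] 20+39=59 <63 → l++
[12,17] 22+39=61 <63 → l++
[13,17] 23+39=62 <63 → l++
[14,17] 30+39=69 >63 → r--
[14,16] 30+36=66 >63 → r--

r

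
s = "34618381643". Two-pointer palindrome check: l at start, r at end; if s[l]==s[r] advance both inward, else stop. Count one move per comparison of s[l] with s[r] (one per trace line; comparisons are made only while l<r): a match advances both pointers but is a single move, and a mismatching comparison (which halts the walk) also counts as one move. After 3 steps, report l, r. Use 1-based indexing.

l=1 r=11: '3'=='3', l++,r--
l=2 r=10: '4'=='4', l++,r--
l=3 r=9: '6'=='6', l++,r--

l=4, r=8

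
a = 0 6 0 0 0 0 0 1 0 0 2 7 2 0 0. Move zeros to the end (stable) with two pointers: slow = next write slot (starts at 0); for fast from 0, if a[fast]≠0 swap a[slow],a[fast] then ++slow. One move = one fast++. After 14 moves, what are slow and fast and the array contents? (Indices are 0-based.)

(s=0,f=0) a[fast]=0 → fast++
(s=0,f=1) a[fast]=6≠0 swap→a[0]=6 → slow++,fast++
(s=1,f=2) a[fast]=0 → fast++
(s=1,f=3) a[fast]=0 → fast++
(s=1,f=4) a[fast]=0 → fast++
(s=1,f=5) a[fast]=0 → fast++
(s=1,f=6) a[fast]=0 → fast++
(s=1,f=7) a[fast]=1≠0 swap→a[1]=1 → slow++,fast++
(s=2,f=8) a[fast]=0 → fast++
(s=2,f=9) a[fast]=0 → fast++
(s=2,f=10) a[fast]=2≠0 swap→a[2]=2 → slow++,fast++
(s=3,f=11) a[fast]=7≠0 swap→a[3]=7 → slow++,fast++
(s=4,f=12) a[fast]=2≠0 swap→a[4]=2 → slow++,fast++
(s=5,f=13) a[fast]=0 → fast++

slow=5, fast=14, a=[6, 1, 2, 7, 2, 0, 0, 0, 0, 0, 0, 0, 0, 0, 0]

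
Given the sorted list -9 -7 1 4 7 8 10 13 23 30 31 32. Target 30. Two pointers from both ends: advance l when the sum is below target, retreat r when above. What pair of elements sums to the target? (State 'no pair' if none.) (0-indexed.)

[0,11] -9+32=23 <30 → l++
[1,11] -7+32=25 <30 → l++
[2,11] 1+32=33 >30 → r--
[2,10] 1+31=32 >30 → r--
[2,9] 1+30=31 >30 → r--
[2,8] 1+23=24 <30 → l++
[3,8] 4+23=27 <30 → l++
[4,8] 7+23=30 → found

(7, 23)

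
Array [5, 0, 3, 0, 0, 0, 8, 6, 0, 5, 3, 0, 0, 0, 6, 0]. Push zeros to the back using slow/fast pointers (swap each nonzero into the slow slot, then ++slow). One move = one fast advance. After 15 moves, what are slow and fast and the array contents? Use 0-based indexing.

slow=0 fast=0: a[fast]=5≠0 swap→a[0]=5, slow++,fast++
slow=1 fast=1: a[fast]=0, fast++
slow=1 fast=2: a[fast]=3≠0 swap→a[1]=3, slow++,fast++
slow=2 fast=3: a[fast]=0, fast++
slow=2 fast=4: a[fast]=0, fast++
slow=2 fast=5: a[fast]=0, fast++
slow=2 fast=6: a[fast]=8≠0 swap→a[2]=8, slow++,fast++
slow=3 fast=7: a[fast]=6≠0 swap→a[3]=6, slow++,fast++
slow=4 fast=8: a[fast]=0, fast++
slow=4 fast=9: a[fast]=5≠0 swap→a[4]=5, slow++,fast++
slow=5 fast=10: a[fast]=3≠0 swap→a[5]=3, slow++,fast++
slow=6 fast=11: a[fast]=0, fast++
slow=6 fast=12: a[fast]=0, fast++
slow=6 fast=13: a[fast]=0, fast++
slow=6 fast=14: a[fast]=6≠0 swap→a[6]=6, slow++,fast++

slow=7, fast=15, a=[5, 3, 8, 6, 5, 3, 6, 0, 0, 0, 0, 0, 0, 0, 0, 0]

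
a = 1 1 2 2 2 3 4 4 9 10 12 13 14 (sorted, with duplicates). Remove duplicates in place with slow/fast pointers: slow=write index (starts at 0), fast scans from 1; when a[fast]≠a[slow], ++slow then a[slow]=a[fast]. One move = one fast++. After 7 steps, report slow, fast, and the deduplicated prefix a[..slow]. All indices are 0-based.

(s=0,f=1) a[fast]=1=a[slow] dup → fast++
(s=0,f=2) a[fast]=2≠a[slow]=1 write a[1]=2 → slow++,fast++
(s=1,f=3) a[fast]=2=a[slow] dup → fast++
(s=1,f=4) a[fast]=2=a[slow] dup → fast++
(s=1,f=5) a[fast]=3≠a[slow]=2 write a[2]=3 → slow++,fast++
(s=2,f=6) a[fast]=4≠a[slow]=3 write a[3]=4 → slow++,fast++
(s=3,f=7) a[fast]=4=a[slow] dup → fast++

slow=3, fast=8, prefix=[1, 2, 3, 4]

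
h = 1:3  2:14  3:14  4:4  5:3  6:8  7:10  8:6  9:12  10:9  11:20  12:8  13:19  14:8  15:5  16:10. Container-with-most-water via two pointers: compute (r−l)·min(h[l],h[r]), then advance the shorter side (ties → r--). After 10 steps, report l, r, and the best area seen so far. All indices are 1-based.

l=1 r=16: min(3,10)*15=45 best=45 *, l++
l=2 r=16: min(14,10)*14=140 best=140 *, r--
l=2 r=15: min(14,5)*13=65 best=140, r--
l=2 r=14: min(14,8)*12=96 best=140, r--
l=2 r=13: min(14,19)*11=154 best=154 *, l++
l=3 r=13: min(14,19)*10=140 best=154, l++
l=4 r=13: min(4,19)*9=36 best=154, l++
l=5 r=13: min(3,19)*8=24 best=154, l++
l=6 r=13: min(8,19)*7=56 best=154, l++
l=7 r=13: min(10,19)*6=60 best=154, l++

l=8, r=13, best area=154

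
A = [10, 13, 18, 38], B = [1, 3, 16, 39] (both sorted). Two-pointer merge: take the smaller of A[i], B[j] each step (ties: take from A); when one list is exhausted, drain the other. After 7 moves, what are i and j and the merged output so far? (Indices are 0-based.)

i=0 j=0: A[i]=10>B[j]=1 take 1, j++
i=0 j=1: A[i]=10>B[j]=3 take 3, j++
i=0 j=2: A[i]=10<=B[j]=16 take 10, i++
i=1 j=2: A[i]=13<=B[j]=16 take 13, i++
i=2 j=2: A[i]=18>B[j]=16 take 16, j++
i=2 j=3: A[i]=18<=B[j]=39 take 18, i++
i=3 j=3: A[i]=38<=B[j]=39 take 38, i++

i=4, j=3, merged so far=[1, 3, 10, 13, 16, 18, 38]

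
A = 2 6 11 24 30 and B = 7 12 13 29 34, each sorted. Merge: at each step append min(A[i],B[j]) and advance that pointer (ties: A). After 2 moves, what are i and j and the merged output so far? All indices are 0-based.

i=2, j=0, merged so far=[2, 6]

i=0 j=0: A[i]=2<=B[j]=7 take 2, i++
i=1 j=0: A[i]=6<=B[j]=7 take 6, i++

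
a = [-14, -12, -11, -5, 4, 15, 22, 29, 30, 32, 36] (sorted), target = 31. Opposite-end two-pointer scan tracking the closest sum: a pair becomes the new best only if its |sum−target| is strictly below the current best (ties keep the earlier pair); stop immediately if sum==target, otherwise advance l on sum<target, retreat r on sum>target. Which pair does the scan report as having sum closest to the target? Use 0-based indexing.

[0,10] -14+36=22 d=9 * → l++
[1,10] -12+36=24 d=7 * → l++
[2,10] -11+36=25 d=6 * → l++
[3,10] -5+36=31 d=0 * → stop

pair (-5, 36) with sum 31 (|Δ|=0)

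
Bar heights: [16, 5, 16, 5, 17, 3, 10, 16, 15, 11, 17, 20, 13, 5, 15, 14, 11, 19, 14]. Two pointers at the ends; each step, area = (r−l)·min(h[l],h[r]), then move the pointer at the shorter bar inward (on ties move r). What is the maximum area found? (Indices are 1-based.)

max area = 272

[1,19] min(16,14)*18=252 best=252 * → r--
[1,18] min(16,19)*17=272 best=272 * → l++
[2,18] min(5,19)*16=80 best=272 → l++
[3,18] min(16,19)*15=240 best=272 → l++
[4,18] min(5,19)*14=70 best=272 → l++
[5,18] min(17,19)*13=221 best=272 → l++
[6,18] min(3,19)*12=36 best=272 → l++
[7,18] min(10,19)*11=110 best=272 → l++
[8,18] min(16,19)*10=160 best=272 → l++
[9,18] min(15,19)*9=135 best=272 → l++
[10,18] min(11,19)*8=88 best=272 → l++
[11,18] min(17,19)*7=119 best=272 → l++
[12,18] min(20,19)*6=114 best=272 → r--
[12,17] min(20,11)*5=55 best=272 → r--
[12,16] min(20,14)*4=56 best=272 → r--
[12,15] min(20,15)*3=45 best=272 → r--
[12,14] min(20,5)*2=10 best=272 → r--
[12,13] min(20,13)*1=13 best=272 → r--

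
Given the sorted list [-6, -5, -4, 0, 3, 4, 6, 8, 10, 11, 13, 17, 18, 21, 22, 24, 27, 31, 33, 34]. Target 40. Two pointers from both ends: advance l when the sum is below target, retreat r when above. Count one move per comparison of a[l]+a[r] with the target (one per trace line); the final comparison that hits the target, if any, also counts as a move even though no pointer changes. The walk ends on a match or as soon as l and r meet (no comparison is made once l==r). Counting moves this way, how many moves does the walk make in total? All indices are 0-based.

[0,19] -6+34=28 <40 → l++
[1,19] -5+34=29 <40 → l++
[2,19] -4+34=30 <40 → l++
[3,19] 0+34=34 <40 → l++
[4,19] 3+34=37 <40 → l++
[5,19] 4+34=38 <40 → l++
[6,19] 6+34=40 → found

7 moves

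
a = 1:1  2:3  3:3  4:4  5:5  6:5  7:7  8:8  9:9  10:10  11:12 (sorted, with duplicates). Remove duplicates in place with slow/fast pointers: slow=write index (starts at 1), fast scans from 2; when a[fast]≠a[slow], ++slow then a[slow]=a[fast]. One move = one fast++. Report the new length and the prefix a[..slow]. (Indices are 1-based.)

slow=1 fast=2: a[fast]=3≠a[slow]=1 write a[2]=3, slow++,fast++
slow=2 fast=3: a[fast]=3=a[slow] dup, fast++
slow=2 fast=4: a[fast]=4≠a[slow]=3 write a[3]=4, slow++,fast++
slow=3 fast=5: a[fast]=5≠a[slow]=4 write a[4]=5, slow++,fast++
slow=4 fast=6: a[fast]=5=a[slow] dup, fast++
slow=4 fast=7: a[fast]=7≠a[slow]=5 write a[5]=7, slow++,fast++
slow=5 fast=8: a[fast]=8≠a[slow]=7 write a[6]=8, slow++,fast++
slow=6 fast=9: a[fast]=9≠a[slow]=8 write a[7]=9, slow++,fast++
slow=7 fast=10: a[fast]=10≠a[slow]=9 write a[8]=10, slow++,fast++
slow=8 fast=11: a[fast]=12≠a[slow]=10 write a[9]=12, slow++,fast++

length 9; prefix = [1, 3, 4, 5, 7, 8, 9, 10, 12]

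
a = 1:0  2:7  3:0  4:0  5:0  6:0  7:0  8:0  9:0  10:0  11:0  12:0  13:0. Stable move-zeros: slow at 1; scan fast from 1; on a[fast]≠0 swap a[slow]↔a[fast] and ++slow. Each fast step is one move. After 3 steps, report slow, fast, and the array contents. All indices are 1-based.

slow=2, fast=4, a=[7, 0, 0, 0, 0, 0, 0, 0, 0, 0, 0, 0, 0]

(s=1,f=1) a[fast]=0 → fast++
(s=1,f=2) a[fast]=7≠0 swap→a[1]=7 → slow++,fast++
(s=2,f=3) a[fast]=0 → fast++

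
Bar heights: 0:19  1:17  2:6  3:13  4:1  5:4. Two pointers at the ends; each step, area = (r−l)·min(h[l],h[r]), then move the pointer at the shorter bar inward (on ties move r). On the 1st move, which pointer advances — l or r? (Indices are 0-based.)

r

l=0 r=5: min(19,4)*5=20 best=20 *, r--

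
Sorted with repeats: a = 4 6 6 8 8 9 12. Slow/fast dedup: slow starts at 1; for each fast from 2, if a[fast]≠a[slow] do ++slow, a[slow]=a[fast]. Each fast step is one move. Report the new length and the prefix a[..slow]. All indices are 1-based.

length 5; prefix = [4, 6, 8, 9, 12]

slow=1 fast=2: a[fast]=6≠a[slow]=4 write a[2]=6, slow++,fast++
slow=2 fast=3: a[fast]=6=a[slow] dup, fast++
slow=2 fast=4: a[fast]=8≠a[slow]=6 write a[3]=8, slow++,fast++
slow=3 fast=5: a[fast]=8=a[slow] dup, fast++
slow=3 fast=6: a[fast]=9≠a[slow]=8 write a[4]=9, slow++,fast++
slow=4 fast=7: a[fast]=12≠a[slow]=9 write a[5]=12, slow++,fast++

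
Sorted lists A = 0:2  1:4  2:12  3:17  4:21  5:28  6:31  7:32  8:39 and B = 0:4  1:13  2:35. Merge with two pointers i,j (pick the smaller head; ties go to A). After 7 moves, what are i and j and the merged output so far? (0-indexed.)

i=0 j=0: A[i]=2<=B[j]=4 take 2, i++
i=1 j=0: A[i]=4<=B[j]=4 take 4, i++
i=2 j=0: A[i]=12>B[j]=4 take 4, j++
i=2 j=1: A[i]=12<=B[j]=13 take 12, i++
i=3 j=1: A[i]=17>B[j]=13 take 13, j++
i=3 j=2: A[i]=17<=B[j]=35 take 17, i++
i=4 j=2: A[i]=21<=B[j]=35 take 21, i++

i=5, j=2, merged so far=[2, 4, 4, 12, 13, 17, 21]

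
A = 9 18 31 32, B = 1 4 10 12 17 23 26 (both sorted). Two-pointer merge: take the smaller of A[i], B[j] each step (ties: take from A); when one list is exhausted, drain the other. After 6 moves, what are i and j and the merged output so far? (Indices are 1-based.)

[i=1,j=1] A[i]=9>B[j]=1 take 1 → j++
[i=1,j=2] A[i]=9>B[j]=4 take 4 → j++
[i=1,j=3] A[i]=9<=B[j]=10 take 9 → i++
[i=2,j=3] A[i]=18>B[j]=10 take 10 → j++
[i=2,j=4] A[i]=18>B[j]=12 take 12 → j++
[i=2,j=5] A[i]=18>B[j]=17 take 17 → j++

i=2, j=6, merged so far=[1, 4, 9, 10, 12, 17]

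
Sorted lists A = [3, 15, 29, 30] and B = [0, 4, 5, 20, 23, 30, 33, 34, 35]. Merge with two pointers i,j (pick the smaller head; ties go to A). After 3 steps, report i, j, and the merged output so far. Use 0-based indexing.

i=1, j=2, merged so far=[0, 3, 4]

i=0 j=0: A[i]=3>B[j]=0 take 0, j++
i=0 j=1: A[i]=3<=B[j]=4 take 3, i++
i=1 j=1: A[i]=15>B[j]=4 take 4, j++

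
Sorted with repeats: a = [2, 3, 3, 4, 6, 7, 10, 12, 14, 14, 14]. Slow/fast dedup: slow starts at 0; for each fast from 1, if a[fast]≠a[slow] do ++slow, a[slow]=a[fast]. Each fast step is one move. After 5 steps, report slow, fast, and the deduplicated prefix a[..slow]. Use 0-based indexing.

slow=4, fast=6, prefix=[2, 3, 4, 6, 7]

slow=0 fast=1: a[fast]=3≠a[slow]=2 write a[1]=3, slow++,fast++
slow=1 fast=2: a[fast]=3=a[slow] dup, fast++
slow=1 fast=3: a[fast]=4≠a[slow]=3 write a[2]=4, slow++,fast++
slow=2 fast=4: a[fast]=6≠a[slow]=4 write a[3]=6, slow++,fast++
slow=3 fast=5: a[fast]=7≠a[slow]=6 write a[4]=7, slow++,fast++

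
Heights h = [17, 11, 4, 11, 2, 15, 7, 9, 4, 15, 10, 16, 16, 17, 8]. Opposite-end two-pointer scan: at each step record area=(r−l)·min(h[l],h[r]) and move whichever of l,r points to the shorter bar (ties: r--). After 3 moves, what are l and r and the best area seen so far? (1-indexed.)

l=1 r=15: min(17,8)*14=112 best=112 *, r--
l=1 r=14: min(17,17)*13=221 best=221 *, r--
l=1 r=13: min(17,16)*12=192 best=221, r--

l=1, r=12, best area=221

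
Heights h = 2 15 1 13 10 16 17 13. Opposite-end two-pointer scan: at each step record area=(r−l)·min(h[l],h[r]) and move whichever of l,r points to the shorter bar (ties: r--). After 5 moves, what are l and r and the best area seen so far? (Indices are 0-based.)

l=4, r=6, best area=78

l=0 r=7: min(2,13)*7=14 best=14 *, l++
l=1 r=7: min(15,13)*6=78 best=78 *, r--
l=1 r=6: min(15,17)*5=75 best=78, l++
l=2 r=6: min(1,17)*4=4 best=78, l++
l=3 r=6: min(13,17)*3=39 best=78, l++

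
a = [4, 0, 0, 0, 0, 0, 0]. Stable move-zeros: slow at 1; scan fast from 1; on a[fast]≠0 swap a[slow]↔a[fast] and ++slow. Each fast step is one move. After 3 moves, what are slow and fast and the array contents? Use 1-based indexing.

slow=2, fast=4, a=[4, 0, 0, 0, 0, 0, 0]

(s=1,f=1) a[fast]=4≠0 swap→a[1]=4 → slow++,fast++
(s=2,f=2) a[fast]=0 → fast++
(s=2,f=3) a[fast]=0 → fast++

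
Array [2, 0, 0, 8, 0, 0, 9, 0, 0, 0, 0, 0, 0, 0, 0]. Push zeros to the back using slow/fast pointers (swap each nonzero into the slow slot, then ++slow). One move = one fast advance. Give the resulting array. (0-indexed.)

[2, 8, 9, 0, 0, 0, 0, 0, 0, 0, 0, 0, 0, 0, 0]

(s=0,f=0) a[fast]=2≠0 swap→a[0]=2 → slow++,fast++
(s=1,f=1) a[fast]=0 → fast++
(s=1,f=2) a[fast]=0 → fast++
(s=1,f=3) a[fast]=8≠0 swap→a[1]=8 → slow++,fast++
(s=2,f=4) a[fast]=0 → fast++
(s=2,f=5) a[fast]=0 → fast++
(s=2,f=6) a[fast]=9≠0 swap→a[2]=9 → slow++,fast++
(s=3,f=7) a[fast]=0 → fast++
(s=3,f=8) a[fast]=0 → fast++
(s=3,f=9) a[fast]=0 → fast++
(s=3,f=10) a[fast]=0 → fast++
(s=3,f=11) a[fast]=0 → fast++
(s=3,f=12) a[fast]=0 → fast++
(s=3,f=13) a[fast]=0 → fast++
(s=3,f=14) a[fast]=0 → fast++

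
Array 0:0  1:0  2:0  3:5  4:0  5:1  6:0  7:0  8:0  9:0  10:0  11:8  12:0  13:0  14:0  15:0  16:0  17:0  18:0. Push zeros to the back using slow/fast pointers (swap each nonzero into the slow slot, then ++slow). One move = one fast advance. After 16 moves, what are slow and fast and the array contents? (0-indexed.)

slow=3, fast=16, a=[5, 1, 8, 0, 0, 0, 0, 0, 0, 0, 0, 0, 0, 0, 0, 0, 0, 0, 0]

(s=0,f=0) a[fast]=0 → fast++
(s=0,f=1) a[fast]=0 → fast++
(s=0,f=2) a[fast]=0 → fast++
(s=0,f=3) a[fast]=5≠0 swap→a[0]=5 → slow++,fast++
(s=1,f=4) a[fast]=0 → fast++
(s=1,f=5) a[fast]=1≠0 swap→a[1]=1 → slow++,fast++
(s=2,f=6) a[fast]=0 → fast++
(s=2,f=7) a[fast]=0 → fast++
(s=2,f=8) a[fast]=0 → fast++
(s=2,f=9) a[fast]=0 → fast++
(s=2,f=10) a[fast]=0 → fast++
(s=2,f=11) a[fast]=8≠0 swap→a[2]=8 → slow++,fast++
(s=3,f=12) a[fast]=0 → fast++
(s=3,f=13) a[fast]=0 → fast++
(s=3,f=14) a[fast]=0 → fast++
(s=3,f=15) a[fast]=0 → fast++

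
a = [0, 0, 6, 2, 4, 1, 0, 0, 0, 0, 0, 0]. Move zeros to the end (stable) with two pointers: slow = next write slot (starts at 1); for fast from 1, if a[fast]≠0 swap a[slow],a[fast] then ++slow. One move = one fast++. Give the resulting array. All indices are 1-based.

[6, 2, 4, 1, 0, 0, 0, 0, 0, 0, 0, 0]

slow=1 fast=1: a[fast]=0, fast++
slow=1 fast=2: a[fast]=0, fast++
slow=1 fast=3: a[fast]=6≠0 swap→a[1]=6, slow++,fast++
slow=2 fast=4: a[fast]=2≠0 swap→a[2]=2, slow++,fast++
slow=3 fast=5: a[fast]=4≠0 swap→a[3]=4, slow++,fast++
slow=4 fast=6: a[fast]=1≠0 swap→a[4]=1, slow++,fast++
slow=5 fast=7: a[fast]=0, fast++
slow=5 fast=8: a[fast]=0, fast++
slow=5 fast=9: a[fast]=0, fast++
slow=5 fast=10: a[fast]=0, fast++
slow=5 fast=11: a[fast]=0, fast++
slow=5 fast=12: a[fast]=0, fast++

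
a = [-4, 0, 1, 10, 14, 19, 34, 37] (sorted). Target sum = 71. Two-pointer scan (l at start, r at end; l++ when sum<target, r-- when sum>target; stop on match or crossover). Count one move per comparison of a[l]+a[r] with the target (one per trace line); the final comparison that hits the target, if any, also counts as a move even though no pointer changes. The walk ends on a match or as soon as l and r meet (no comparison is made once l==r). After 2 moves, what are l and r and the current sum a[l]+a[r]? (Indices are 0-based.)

[0,7] -4+37=33 <71 → l++
[1,7] 0+37=37 <71 → l++

l=2, r=7, sum=38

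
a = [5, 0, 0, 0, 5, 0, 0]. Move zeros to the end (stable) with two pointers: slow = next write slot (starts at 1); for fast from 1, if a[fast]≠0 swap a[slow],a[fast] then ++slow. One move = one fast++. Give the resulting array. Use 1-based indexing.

[5, 5, 0, 0, 0, 0, 0]

slow=1 fast=1: a[fast]=5≠0 swap→a[1]=5, slow++,fast++
slow=2 fast=2: a[fast]=0, fast++
slow=2 fast=3: a[fast]=0, fast++
slow=2 fast=4: a[fast]=0, fast++
slow=2 fast=5: a[fast]=5≠0 swap→a[2]=5, slow++,fast++
slow=3 fast=6: a[fast]=0, fast++
slow=3 fast=7: a[fast]=0, fast++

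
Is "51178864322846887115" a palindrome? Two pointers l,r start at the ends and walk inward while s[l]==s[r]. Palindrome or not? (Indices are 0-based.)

[0,19] '5'=='5' → l++,r--
[1,18] '1'=='1' → l++,r--
[2,17] '1'=='1' → l++,r--
[3,16] '7'=='7' → l++,r--
[4,15] '8'=='8' → l++,r--
[5,14] '8'=='8' → l++,r--
[6,13] '6'=='6' → l++,r--
[7,12] '4'=='4' → l++,r--
[8,11] '3'!='8' → stop

not a palindrome (mismatch at 8,11)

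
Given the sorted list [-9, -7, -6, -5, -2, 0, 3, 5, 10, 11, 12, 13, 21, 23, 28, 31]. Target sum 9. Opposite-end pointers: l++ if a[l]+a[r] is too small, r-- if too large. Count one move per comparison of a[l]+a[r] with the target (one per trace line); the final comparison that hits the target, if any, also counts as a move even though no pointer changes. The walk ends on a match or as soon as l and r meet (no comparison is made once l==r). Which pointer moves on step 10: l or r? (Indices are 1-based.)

l=1 r=16: -9+31=22 >9, r--
l=1 r=15: -9+28=19 >9, r--
l=1 r=14: -9+23=14 >9, r--
l=1 r=13: -9+21=12 >9, r--
l=1 r=12: -9+13=4 <9, l++
l=2 r=12: -7+13=6 <9, l++
l=3 r=12: -6+13=7 <9, l++
l=4 r=12: -5+13=8 <9, l++
l=5 r=12: -2+13=11 >9, r--
l=5 r=11: -2+12=10 >9, r--

r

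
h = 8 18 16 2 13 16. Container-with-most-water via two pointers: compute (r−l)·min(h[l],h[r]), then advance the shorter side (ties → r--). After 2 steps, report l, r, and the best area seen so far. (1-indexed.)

l=1 r=6: min(8,16)*5=40 best=40 *, l++
l=2 r=6: min(18,16)*4=64 best=64 *, r--

l=2, r=5, best area=64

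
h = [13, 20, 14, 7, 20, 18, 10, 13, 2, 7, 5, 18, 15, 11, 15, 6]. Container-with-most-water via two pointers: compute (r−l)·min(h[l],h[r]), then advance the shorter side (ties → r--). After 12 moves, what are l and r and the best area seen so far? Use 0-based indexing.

l=1, r=4, best area=195

l=0 r=15: min(13,6)*15=90 best=90 *, r--
l=0 r=14: min(13,15)*14=182 best=182 *, l++
l=1 r=14: min(20,15)*13=195 best=195 *, r--
l=1 r=13: min(20,11)*12=132 best=195, r--
l=1 r=12: min(20,15)*11=165 best=195, r--
l=1 r=11: min(20,18)*10=180 best=195, r--
l=1 r=10: min(20,5)*9=45 best=195, r--
l=1 r=9: min(20,7)*8=56 best=195, r--
l=1 r=8: min(20,2)*7=14 best=195, r--
l=1 r=7: min(20,13)*6=78 best=195, r--
l=1 r=6: min(20,10)*5=50 best=195, r--
l=1 r=5: min(20,18)*4=72 best=195, r--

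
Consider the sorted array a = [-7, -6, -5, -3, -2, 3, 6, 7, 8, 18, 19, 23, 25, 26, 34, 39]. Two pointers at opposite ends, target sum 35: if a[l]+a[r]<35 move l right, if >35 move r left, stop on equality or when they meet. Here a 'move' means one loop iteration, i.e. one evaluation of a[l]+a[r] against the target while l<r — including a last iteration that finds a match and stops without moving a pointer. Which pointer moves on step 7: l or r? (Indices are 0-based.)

[0,15] -7+39=32 <35 → l++
[1,15] -6+39=33 <35 → l++
[2,15] -5+39=34 <35 → l++
[3,15] -3+39=36 >35 → r--
[3,14] -3+34=31 <35 → l++
[4,14] -2+34=32 <35 → l++
[5,14] 3+34=37 >35 → r--

r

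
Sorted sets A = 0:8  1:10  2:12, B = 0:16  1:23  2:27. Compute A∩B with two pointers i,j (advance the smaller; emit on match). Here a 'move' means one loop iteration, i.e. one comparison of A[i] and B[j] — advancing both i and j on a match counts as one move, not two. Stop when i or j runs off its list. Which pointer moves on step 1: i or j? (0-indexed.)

i=0 j=0: 8<16, i++

i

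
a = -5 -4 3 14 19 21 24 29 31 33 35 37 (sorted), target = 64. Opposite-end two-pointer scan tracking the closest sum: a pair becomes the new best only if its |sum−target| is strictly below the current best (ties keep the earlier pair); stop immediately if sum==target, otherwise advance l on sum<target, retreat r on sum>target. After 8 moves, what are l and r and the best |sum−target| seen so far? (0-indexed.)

l=0 r=11: -5+37=32 d=32 *, l++
l=1 r=11: -4+37=33 d=31 *, l++
l=2 r=11: 3+37=40 d=24 *, l++
l=3 r=11: 14+37=51 d=13 *, l++
l=4 r=11: 19+37=56 d=8 *, l++
l=5 r=11: 21+37=58 d=6 *, l++
l=6 r=11: 24+37=61 d=3 *, l++
l=7 r=11: 29+37=66 d=2 *, r--

l=7, r=10, best |Δ|=2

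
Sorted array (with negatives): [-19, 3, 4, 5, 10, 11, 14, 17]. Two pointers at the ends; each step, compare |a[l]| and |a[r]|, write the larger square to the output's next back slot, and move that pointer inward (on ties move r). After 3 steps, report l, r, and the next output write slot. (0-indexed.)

l=1, r=5, next write slot=4

[0,7] |-19|>|17| out[7]=361 → l++
[1,7] |3|<=|17| out[6]=289 → r--
[1,6] |3|<=|14| out[5]=196 → r--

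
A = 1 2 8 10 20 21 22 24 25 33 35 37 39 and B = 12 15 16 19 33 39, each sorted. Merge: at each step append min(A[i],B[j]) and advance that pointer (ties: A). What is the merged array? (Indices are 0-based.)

[1, 2, 8, 10, 12, 15, 16, 19, 20, 21, 22, 24, 25, 33, 33, 35, 37, 39, 39]

i=0 j=0: A[i]=1<=B[j]=12 take 1, i++
i=1 j=0: A[i]=2<=B[j]=12 take 2, i++
i=2 j=0: A[i]=8<=B[j]=12 take 8, i++
i=3 j=0: A[i]=10<=B[j]=12 take 10, i++
i=4 j=0: A[i]=20>B[j]=12 take 12, j++
i=4 j=1: A[i]=20>B[j]=15 take 15, j++
i=4 j=2: A[i]=20>B[j]=16 take 16, j++
i=4 j=3: A[i]=20>B[j]=19 take 19, j++
i=4 j=4: A[i]=20<=B[j]=33 take 20, i++
i=5 j=4: A[i]=21<=B[j]=33 take 21, i++
i=6 j=4: A[i]=22<=B[j]=33 take 22, i++
i=7 j=4: A[i]=24<=B[j]=33 take 24, i++
i=8 j=4: A[i]=25<=B[j]=33 take 25, i++
i=9 j=4: A[i]=33<=B[j]=33 take 33, i++
i=10 j=4: A[i]=35>B[j]=33 take 33, j++
i=10 j=5: A[i]=35<=B[j]=39 take 35, i++
i=11 j=5: A[i]=37<=B[j]=39 take 37, i++
i=12 j=5: A[i]=39<=B[j]=39 take 39, i++
i=13 j=5: A done, take B[j]=39, j++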